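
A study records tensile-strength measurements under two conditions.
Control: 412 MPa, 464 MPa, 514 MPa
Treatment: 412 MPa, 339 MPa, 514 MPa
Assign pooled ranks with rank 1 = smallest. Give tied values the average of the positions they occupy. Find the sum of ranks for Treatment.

9

Sorted (ascending): 339, 412, 412, 464, 514, 514
The 2 values of 412 occupy positions 2–3 → average rank (2+3)/2 = 2.5.
The 2 values of 514 occupy positions 5–6 → average rank (5+6)/2 = 5.5.
Treatment values → pooled ranks: 412→2.5, 339→1, 514→5.5
Rank sum = 2.5 + 1 + 5.5 = 9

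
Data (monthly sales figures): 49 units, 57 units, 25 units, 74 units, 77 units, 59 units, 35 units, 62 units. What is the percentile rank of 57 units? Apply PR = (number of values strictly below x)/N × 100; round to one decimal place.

37.5

N = 8.
Strictly below 57: 3. Equal to 57: 1.
PR = 3/8 × 100 = 37.5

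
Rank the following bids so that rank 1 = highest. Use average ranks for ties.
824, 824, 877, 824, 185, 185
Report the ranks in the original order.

Sorted (descending): 877, 824, 824, 824, 185, 185
The 3 values of 824 occupy positions 2–4 → average rank 3.
The 2 values of 185 occupy positions 5–6 → average rank (5+6)/2 = 5.5.

3, 3, 1, 3, 5.5, 5.5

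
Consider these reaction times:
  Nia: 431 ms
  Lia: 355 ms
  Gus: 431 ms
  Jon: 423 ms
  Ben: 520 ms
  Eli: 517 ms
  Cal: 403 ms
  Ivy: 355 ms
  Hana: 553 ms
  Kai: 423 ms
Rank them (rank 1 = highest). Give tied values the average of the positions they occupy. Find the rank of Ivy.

Sorted (descending): 553, 520, 517, 431, 431, 423, 423, 403, 355, 355
The 2 values of 431 occupy positions 4–5 → average rank (4+5)/2 = 4.5.
The 2 values of 423 occupy positions 6–7 → average rank (6+7)/2 = 6.5.
The 2 values of 355 occupy positions 9–10 → average rank (9+10)/2 = 9.5.
Ivy has value 355 ms → rank 9.5.

9.5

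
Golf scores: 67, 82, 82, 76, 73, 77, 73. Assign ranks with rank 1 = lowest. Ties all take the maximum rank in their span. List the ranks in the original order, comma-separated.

Sorted (ascending): 67, 73, 73, 76, 77, 82, 82
The 2 values of 73 occupy positions 2–3 → each gets rank 3.
The 2 values of 82 occupy positions 6–7 → each gets rank 7.

1, 7, 7, 4, 3, 5, 3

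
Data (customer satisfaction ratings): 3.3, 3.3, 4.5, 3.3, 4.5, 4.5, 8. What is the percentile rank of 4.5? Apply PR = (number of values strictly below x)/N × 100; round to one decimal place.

N = 7.
Strictly below 4.5: 3. Equal to 4.5: 3.
PR = 3/7 × 100 = 42.9

42.9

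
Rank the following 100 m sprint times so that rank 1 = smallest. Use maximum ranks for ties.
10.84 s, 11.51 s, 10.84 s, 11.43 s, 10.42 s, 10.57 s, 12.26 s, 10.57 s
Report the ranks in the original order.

5, 7, 5, 6, 1, 3, 8, 3

Sorted (ascending): 10.42, 10.57, 10.57, 10.84, 10.84, 11.43, 11.51, 12.26
The 2 values of 10.57 occupy positions 2–3 → each gets rank 3.
The 2 values of 10.84 occupy positions 4–5 → each gets rank 5.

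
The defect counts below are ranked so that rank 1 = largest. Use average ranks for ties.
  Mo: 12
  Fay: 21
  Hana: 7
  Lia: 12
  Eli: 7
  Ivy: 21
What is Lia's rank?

3.5

Sorted (descending): 21, 21, 12, 12, 7, 7
The 2 values of 21 occupy positions 1–2 → average rank (1+2)/2 = 1.5.
The 2 values of 12 occupy positions 3–4 → average rank (3+4)/2 = 3.5.
The 2 values of 7 occupy positions 5–6 → average rank (5+6)/2 = 5.5.
Lia has value 12 → rank 3.5.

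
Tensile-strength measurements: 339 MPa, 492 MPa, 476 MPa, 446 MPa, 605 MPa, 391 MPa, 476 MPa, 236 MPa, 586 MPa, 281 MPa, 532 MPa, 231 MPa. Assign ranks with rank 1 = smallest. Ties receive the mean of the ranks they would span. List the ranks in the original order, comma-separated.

4, 9, 7.5, 6, 12, 5, 7.5, 2, 11, 3, 10, 1

Sorted (ascending): 231, 236, 281, 339, 391, 446, 476, 476, 492, 532, 586, 605
The 2 values of 476 occupy positions 7–8 → average rank (7+8)/2 = 7.5.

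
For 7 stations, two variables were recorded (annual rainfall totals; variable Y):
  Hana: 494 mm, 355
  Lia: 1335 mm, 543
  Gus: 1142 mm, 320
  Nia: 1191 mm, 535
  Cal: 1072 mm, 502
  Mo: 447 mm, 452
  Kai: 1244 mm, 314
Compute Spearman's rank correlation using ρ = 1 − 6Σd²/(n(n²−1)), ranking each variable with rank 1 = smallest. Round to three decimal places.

0.214

Ranks of variable 1: 2, 7, 4, 5, 3, 1, 6
Ranks of variable 2: 3, 7, 2, 6, 5, 4, 1
d = r₁ − r₂: -1, 0, 2, -1, -2, -3, 5
d²: 1, 0, 4, 1, 4, 9, 25; Σd² = 44
ρ = 1 − 6·44/(7·48) = 1 − 264/336 = 0.214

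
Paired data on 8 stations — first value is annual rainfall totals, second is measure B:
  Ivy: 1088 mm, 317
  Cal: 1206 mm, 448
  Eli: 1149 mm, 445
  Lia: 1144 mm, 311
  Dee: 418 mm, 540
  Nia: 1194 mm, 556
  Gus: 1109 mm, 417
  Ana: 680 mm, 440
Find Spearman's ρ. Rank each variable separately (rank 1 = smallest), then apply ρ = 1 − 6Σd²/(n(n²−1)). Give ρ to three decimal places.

0.238

Ranks of variable 1: 3, 8, 6, 5, 1, 7, 4, 2
Ranks of variable 2: 2, 6, 5, 1, 7, 8, 3, 4
d = r₁ − r₂: 1, 2, 1, 4, -6, -1, 1, -2
d²: 1, 4, 1, 16, 36, 1, 1, 4; Σd² = 64
ρ = 1 − 6·64/(8·63) = 1 − 384/504 = 0.238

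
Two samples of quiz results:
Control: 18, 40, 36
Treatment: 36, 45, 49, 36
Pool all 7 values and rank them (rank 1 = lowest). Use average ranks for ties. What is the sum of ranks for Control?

9

Sorted (ascending): 18, 36, 36, 36, 40, 45, 49
The 3 values of 36 occupy positions 2–4 → average rank 3.
Control values → pooled ranks: 18→1, 40→5, 36→3
Rank sum = 1 + 5 + 3 = 9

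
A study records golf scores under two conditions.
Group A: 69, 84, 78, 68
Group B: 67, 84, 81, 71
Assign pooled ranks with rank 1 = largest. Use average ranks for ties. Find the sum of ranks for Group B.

Sorted (descending): 84, 84, 81, 78, 71, 69, 68, 67
The 2 values of 84 occupy positions 1–2 → average rank (1+2)/2 = 1.5.
Group B values → pooled ranks: 67→8, 84→1.5, 81→3, 71→5
Rank sum = 8 + 1.5 + 3 + 5 = 17.5

17.5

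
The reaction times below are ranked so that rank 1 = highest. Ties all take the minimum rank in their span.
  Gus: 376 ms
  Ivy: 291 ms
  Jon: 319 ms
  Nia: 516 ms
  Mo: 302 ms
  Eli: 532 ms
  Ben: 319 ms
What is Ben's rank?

Sorted (descending): 532, 516, 376, 319, 319, 302, 291
The 2 values of 319 occupy positions 4–5 → each gets rank 4.
Ben has value 319 ms → rank 4.

4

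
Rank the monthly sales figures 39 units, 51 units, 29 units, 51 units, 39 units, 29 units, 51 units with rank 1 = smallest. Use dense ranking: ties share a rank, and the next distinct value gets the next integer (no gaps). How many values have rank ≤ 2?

Sorted (ascending): 29, 29, 39, 39, 51, 51, 51
The 2 values of 29 share dense rank 1.
The 2 values of 39 share dense rank 2.
The 3 values of 51 share dense rank 3.
Ranks ≤ 2: {1, 1, 2, 2} → 4 values.

4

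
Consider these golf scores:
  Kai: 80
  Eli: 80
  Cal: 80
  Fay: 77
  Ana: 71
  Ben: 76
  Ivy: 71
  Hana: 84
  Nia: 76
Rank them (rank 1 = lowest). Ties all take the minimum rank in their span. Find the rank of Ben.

3

Sorted (ascending): 71, 71, 76, 76, 77, 80, 80, 80, 84
The 2 values of 71 occupy positions 1–2 → each gets rank 1.
The 2 values of 76 occupy positions 3–4 → each gets rank 3.
The 3 values of 80 occupy positions 6–8 → each gets rank 6.
Ben has value 76 → rank 3.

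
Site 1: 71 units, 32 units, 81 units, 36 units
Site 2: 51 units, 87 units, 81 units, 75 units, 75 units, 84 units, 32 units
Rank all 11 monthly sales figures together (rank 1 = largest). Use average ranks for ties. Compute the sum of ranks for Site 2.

36

Sorted (descending): 87, 84, 81, 81, 75, 75, 71, 51, 36, 32, 32
The 2 values of 81 occupy positions 3–4 → average rank (3+4)/2 = 3.5.
The 2 values of 75 occupy positions 5–6 → average rank (5+6)/2 = 5.5.
The 2 values of 32 occupy positions 10–11 → average rank (10+11)/2 = 10.5.
Site 2 values → pooled ranks: 51→8, 87→1, 81→3.5, 75→5.5, 75→5.5, 84→2, 32→10.5
Rank sum = 8 + 1 + 3.5 + 5.5 + 5.5 + 2 + 10.5 = 36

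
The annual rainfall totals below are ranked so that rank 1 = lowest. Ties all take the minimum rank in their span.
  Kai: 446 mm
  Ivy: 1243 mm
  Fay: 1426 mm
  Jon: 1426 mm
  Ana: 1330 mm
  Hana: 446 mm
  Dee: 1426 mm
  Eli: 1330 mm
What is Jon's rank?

6

Sorted (ascending): 446, 446, 1243, 1330, 1330, 1426, 1426, 1426
The 2 values of 446 occupy positions 1–2 → each gets rank 1.
The 2 values of 1330 occupy positions 4–5 → each gets rank 4.
The 3 values of 1426 occupy positions 6–8 → each gets rank 6.
Jon has value 1426 mm → rank 6.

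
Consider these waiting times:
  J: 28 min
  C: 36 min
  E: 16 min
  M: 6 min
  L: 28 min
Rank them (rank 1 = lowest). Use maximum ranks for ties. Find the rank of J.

4

Sorted (ascending): 6, 16, 28, 28, 36
The 2 values of 28 occupy positions 3–4 → each gets rank 4.
J has value 28 min → rank 4.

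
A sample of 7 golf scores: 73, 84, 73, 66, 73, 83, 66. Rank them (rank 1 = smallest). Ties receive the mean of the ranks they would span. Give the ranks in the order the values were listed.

4, 7, 4, 1.5, 4, 6, 1.5

Sorted (ascending): 66, 66, 73, 73, 73, 83, 84
The 2 values of 66 occupy positions 1–2 → average rank (1+2)/2 = 1.5.
The 3 values of 73 occupy positions 3–5 → average rank 4.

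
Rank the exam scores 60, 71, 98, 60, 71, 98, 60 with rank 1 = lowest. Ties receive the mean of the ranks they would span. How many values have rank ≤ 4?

3

Sorted (ascending): 60, 60, 60, 71, 71, 98, 98
The 3 values of 60 occupy positions 1–3 → average rank 2.
The 2 values of 71 occupy positions 4–5 → average rank (4+5)/2 = 4.5.
The 2 values of 98 occupy positions 6–7 → average rank (6+7)/2 = 6.5.
Ranks ≤ 4: {2, 2, 2} → 3 values.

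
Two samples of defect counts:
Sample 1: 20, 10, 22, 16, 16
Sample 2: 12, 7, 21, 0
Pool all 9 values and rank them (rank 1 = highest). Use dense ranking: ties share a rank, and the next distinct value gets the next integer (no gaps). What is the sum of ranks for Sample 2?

22

Sorted (descending): 22, 21, 20, 16, 16, 12, 10, 7, 0
The 2 values of 16 share dense rank 4.
Remaining distinct values take the next consecutive integers.
Sample 2 values → pooled ranks: 12→5, 7→7, 21→2, 0→8
Rank sum = 5 + 7 + 2 + 8 = 22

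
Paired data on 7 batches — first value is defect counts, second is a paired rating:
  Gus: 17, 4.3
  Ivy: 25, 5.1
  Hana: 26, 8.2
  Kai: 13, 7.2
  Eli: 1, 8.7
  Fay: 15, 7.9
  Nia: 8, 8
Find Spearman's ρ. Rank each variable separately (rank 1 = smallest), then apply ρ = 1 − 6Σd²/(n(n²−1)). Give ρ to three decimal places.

Ranks of variable 1: 5, 6, 7, 3, 1, 4, 2
Ranks of variable 2: 1, 2, 6, 3, 7, 4, 5
d = r₁ − r₂: 4, 4, 1, 0, -6, 0, -3
d²: 16, 16, 1, 0, 36, 0, 9; Σd² = 78
ρ = 1 − 6·78/(7·48) = 1 − 468/336 = -0.393

-0.393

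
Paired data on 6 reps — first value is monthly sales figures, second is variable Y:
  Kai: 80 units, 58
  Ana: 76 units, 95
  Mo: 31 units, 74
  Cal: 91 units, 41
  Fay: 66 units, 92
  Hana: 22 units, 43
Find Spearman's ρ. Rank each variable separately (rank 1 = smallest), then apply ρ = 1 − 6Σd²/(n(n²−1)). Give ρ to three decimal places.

Ranks of variable 1: 5, 4, 2, 6, 3, 1
Ranks of variable 2: 3, 6, 4, 1, 5, 2
d = r₁ − r₂: 2, -2, -2, 5, -2, -1
d²: 4, 4, 4, 25, 4, 1; Σd² = 42
ρ = 1 − 6·42/(6·35) = 1 − 252/210 = -0.200

-0.200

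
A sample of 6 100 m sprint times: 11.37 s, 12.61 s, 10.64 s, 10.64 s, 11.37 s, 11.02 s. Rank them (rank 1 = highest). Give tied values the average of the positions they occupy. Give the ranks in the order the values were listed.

Sorted (descending): 12.61, 11.37, 11.37, 11.02, 10.64, 10.64
The 2 values of 11.37 occupy positions 2–3 → average rank (2+3)/2 = 2.5.
The 2 values of 10.64 occupy positions 5–6 → average rank (5+6)/2 = 5.5.

2.5, 1, 5.5, 5.5, 2.5, 4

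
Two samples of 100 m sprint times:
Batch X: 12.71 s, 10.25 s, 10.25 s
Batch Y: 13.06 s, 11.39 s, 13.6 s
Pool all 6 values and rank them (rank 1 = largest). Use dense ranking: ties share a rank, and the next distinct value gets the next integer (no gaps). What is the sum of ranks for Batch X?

13

Sorted (descending): 13.6, 13.06, 12.71, 11.39, 10.25, 10.25
The 2 values of 10.25 share dense rank 5.
Remaining distinct values take the next consecutive integers.
Batch X values → pooled ranks: 12.71→3, 10.25→5, 10.25→5
Rank sum = 3 + 5 + 5 = 13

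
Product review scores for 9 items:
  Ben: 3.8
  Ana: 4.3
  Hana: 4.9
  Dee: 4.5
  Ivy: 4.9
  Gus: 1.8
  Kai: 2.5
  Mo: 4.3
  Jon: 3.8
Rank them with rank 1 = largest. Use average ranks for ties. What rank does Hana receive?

Sorted (descending): 4.9, 4.9, 4.5, 4.3, 4.3, 3.8, 3.8, 2.5, 1.8
The 2 values of 4.9 occupy positions 1–2 → average rank (1+2)/2 = 1.5.
The 2 values of 4.3 occupy positions 4–5 → average rank (4+5)/2 = 4.5.
The 2 values of 3.8 occupy positions 6–7 → average rank (6+7)/2 = 6.5.
Hana has value 4.9 → rank 1.5.

1.5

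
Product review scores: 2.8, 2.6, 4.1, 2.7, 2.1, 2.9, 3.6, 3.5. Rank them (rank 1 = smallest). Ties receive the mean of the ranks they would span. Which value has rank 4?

2.8

Sorted (ascending): 2.1, 2.6, 2.7, 2.8, 2.9, 3.5, 3.6, 4.1
No ties — each value takes its position as its rank.
Rank 4 → value 2.8.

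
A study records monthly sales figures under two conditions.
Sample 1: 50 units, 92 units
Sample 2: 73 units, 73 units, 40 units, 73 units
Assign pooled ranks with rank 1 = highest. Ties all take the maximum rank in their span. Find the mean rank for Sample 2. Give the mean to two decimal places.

Sorted (descending): 92, 73, 73, 73, 50, 40
The 3 values of 73 occupy positions 2–4 → each gets rank 4.
Sample 2 values → pooled ranks: 73→4, 73→4, 40→6, 73→4
Mean rank = (4 + 4 + 6 + 4) / 4 = 4.50

4.50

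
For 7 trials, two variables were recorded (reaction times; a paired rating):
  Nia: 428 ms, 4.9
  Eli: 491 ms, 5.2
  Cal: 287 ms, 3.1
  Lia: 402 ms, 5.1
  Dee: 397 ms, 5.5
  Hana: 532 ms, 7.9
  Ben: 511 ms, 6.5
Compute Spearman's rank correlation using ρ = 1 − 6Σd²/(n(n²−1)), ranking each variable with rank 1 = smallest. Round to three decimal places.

0.750

Ranks of variable 1: 4, 5, 1, 3, 2, 7, 6
Ranks of variable 2: 2, 4, 1, 3, 5, 7, 6
d = r₁ − r₂: 2, 1, 0, 0, -3, 0, 0
d²: 4, 1, 0, 0, 9, 0, 0; Σd² = 14
ρ = 1 − 6·14/(7·48) = 1 − 84/336 = 0.750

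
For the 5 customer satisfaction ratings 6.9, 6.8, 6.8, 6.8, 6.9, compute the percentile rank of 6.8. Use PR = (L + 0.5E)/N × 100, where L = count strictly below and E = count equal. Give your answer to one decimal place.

30.0

N = 5.
Strictly below 6.8: 0. Equal to 6.8: 3.
PR = (0 + 0.5·3)/5 × 100 = 30.0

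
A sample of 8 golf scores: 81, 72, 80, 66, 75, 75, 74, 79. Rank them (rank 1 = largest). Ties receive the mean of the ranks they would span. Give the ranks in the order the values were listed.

1, 7, 2, 8, 4.5, 4.5, 6, 3

Sorted (descending): 81, 80, 79, 75, 75, 74, 72, 66
The 2 values of 75 occupy positions 4–5 → average rank (4+5)/2 = 4.5.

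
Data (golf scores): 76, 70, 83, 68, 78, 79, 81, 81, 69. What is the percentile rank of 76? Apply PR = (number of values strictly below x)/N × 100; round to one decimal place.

33.3

N = 9.
Strictly below 76: 3. Equal to 76: 1.
PR = 3/9 × 100 = 33.3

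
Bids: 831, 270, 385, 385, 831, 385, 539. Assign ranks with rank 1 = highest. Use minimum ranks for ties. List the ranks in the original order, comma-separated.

1, 7, 4, 4, 1, 4, 3

Sorted (descending): 831, 831, 539, 385, 385, 385, 270
The 2 values of 831 occupy positions 1–2 → each gets rank 1.
The 3 values of 385 occupy positions 4–6 → each gets rank 4.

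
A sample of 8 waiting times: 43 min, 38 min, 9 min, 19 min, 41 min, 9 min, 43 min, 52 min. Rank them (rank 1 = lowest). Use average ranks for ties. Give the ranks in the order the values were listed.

Sorted (ascending): 9, 9, 19, 38, 41, 43, 43, 52
The 2 values of 9 occupy positions 1–2 → average rank (1+2)/2 = 1.5.
The 2 values of 43 occupy positions 6–7 → average rank (6+7)/2 = 6.5.

6.5, 4, 1.5, 3, 5, 1.5, 6.5, 8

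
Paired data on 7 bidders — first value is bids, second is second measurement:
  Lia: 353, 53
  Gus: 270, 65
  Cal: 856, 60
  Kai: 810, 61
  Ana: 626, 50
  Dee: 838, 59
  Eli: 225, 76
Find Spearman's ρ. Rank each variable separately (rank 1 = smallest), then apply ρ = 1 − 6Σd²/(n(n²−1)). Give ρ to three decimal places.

-0.429

Ranks of variable 1: 3, 2, 7, 5, 4, 6, 1
Ranks of variable 2: 2, 6, 4, 5, 1, 3, 7
d = r₁ − r₂: 1, -4, 3, 0, 3, 3, -6
d²: 1, 16, 9, 0, 9, 9, 36; Σd² = 80
ρ = 1 − 6·80/(7·48) = 1 − 480/336 = -0.429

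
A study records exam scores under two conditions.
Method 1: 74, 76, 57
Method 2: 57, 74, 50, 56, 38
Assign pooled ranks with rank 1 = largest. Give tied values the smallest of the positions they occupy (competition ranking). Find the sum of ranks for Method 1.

Sorted (descending): 76, 74, 74, 57, 57, 56, 50, 38
The 2 values of 74 occupy positions 2–3 → each gets rank 2.
The 2 values of 57 occupy positions 4–5 → each gets rank 4.
Method 1 values → pooled ranks: 74→2, 76→1, 57→4
Rank sum = 2 + 1 + 4 = 7

7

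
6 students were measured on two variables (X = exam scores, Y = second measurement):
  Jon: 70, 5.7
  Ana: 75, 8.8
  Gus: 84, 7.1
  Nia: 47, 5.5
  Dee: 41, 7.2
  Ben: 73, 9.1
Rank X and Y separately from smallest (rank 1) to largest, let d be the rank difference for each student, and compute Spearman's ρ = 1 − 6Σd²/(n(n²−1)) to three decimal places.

0.314

Ranks of variable 1: 3, 5, 6, 2, 1, 4
Ranks of variable 2: 2, 5, 3, 1, 4, 6
d = r₁ − r₂: 1, 0, 3, 1, -3, -2
d²: 1, 0, 9, 1, 9, 4; Σd² = 24
ρ = 1 − 6·24/(6·35) = 1 − 144/210 = 0.314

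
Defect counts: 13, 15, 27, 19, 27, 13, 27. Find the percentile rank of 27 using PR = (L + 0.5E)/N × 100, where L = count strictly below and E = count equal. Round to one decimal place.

N = 7.
Strictly below 27: 4. Equal to 27: 3.
PR = (4 + 0.5·3)/7 × 100 = 78.6

78.6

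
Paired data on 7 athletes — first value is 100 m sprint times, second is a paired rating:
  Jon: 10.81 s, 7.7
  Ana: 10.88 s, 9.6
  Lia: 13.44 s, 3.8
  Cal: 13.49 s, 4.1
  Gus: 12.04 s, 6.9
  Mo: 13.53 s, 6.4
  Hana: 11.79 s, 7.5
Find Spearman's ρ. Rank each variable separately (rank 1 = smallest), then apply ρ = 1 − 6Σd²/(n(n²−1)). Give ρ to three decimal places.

-0.821

Ranks of variable 1: 1, 2, 5, 6, 4, 7, 3
Ranks of variable 2: 6, 7, 1, 2, 4, 3, 5
d = r₁ − r₂: -5, -5, 4, 4, 0, 4, -2
d²: 25, 25, 16, 16, 0, 16, 4; Σd² = 102
ρ = 1 − 6·102/(7·48) = 1 − 612/336 = -0.821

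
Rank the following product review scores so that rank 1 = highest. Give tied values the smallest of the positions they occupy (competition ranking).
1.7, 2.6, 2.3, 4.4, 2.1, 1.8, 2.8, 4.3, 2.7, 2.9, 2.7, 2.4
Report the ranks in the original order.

12, 7, 9, 1, 10, 11, 4, 2, 5, 3, 5, 8

Sorted (descending): 4.4, 4.3, 2.9, 2.8, 2.7, 2.7, 2.6, 2.4, 2.3, 2.1, 1.8, 1.7
The 2 values of 2.7 occupy positions 5–6 → each gets rank 5.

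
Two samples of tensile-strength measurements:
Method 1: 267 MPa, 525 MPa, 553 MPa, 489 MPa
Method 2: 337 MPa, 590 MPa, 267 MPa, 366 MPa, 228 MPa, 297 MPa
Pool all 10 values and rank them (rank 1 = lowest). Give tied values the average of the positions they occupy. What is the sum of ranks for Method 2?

Sorted (ascending): 228, 267, 267, 297, 337, 366, 489, 525, 553, 590
The 2 values of 267 occupy positions 2–3 → average rank (2+3)/2 = 2.5.
Method 2 values → pooled ranks: 337→5, 590→10, 267→2.5, 366→6, 228→1, 297→4
Rank sum = 5 + 10 + 2.5 + 6 + 1 + 4 = 28.5

28.5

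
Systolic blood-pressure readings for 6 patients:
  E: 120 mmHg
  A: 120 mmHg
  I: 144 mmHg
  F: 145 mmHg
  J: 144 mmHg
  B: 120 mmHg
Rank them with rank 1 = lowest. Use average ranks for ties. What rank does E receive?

Sorted (ascending): 120, 120, 120, 144, 144, 145
The 3 values of 120 occupy positions 1–3 → average rank 2.
The 2 values of 144 occupy positions 4–5 → average rank (4+5)/2 = 4.5.
E has value 120 mmHg → rank 2.

2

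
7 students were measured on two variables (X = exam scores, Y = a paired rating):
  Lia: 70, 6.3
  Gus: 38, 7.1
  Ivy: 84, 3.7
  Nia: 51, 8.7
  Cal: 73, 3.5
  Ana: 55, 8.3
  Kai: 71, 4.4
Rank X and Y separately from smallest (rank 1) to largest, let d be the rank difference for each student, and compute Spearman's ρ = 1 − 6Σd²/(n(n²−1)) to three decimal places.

-0.857

Ranks of variable 1: 4, 1, 7, 2, 6, 3, 5
Ranks of variable 2: 4, 5, 2, 7, 1, 6, 3
d = r₁ − r₂: 0, -4, 5, -5, 5, -3, 2
d²: 0, 16, 25, 25, 25, 9, 4; Σd² = 104
ρ = 1 − 6·104/(7·48) = 1 − 624/336 = -0.857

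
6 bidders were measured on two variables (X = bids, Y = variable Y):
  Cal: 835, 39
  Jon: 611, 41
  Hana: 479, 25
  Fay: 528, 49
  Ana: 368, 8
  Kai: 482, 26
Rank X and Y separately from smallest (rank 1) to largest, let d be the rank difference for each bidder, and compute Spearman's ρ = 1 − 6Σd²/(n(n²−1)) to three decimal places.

0.771

Ranks of variable 1: 6, 5, 2, 4, 1, 3
Ranks of variable 2: 4, 5, 2, 6, 1, 3
d = r₁ − r₂: 2, 0, 0, -2, 0, 0
d²: 4, 0, 0, 4, 0, 0; Σd² = 8
ρ = 1 − 6·8/(6·35) = 1 − 48/210 = 0.771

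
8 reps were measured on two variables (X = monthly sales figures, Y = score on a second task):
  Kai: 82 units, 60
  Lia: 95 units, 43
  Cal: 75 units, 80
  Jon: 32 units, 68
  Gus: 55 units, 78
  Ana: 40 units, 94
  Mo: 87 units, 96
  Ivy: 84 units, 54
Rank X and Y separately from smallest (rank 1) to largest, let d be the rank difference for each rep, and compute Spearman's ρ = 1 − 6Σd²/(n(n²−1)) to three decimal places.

Ranks of variable 1: 5, 8, 4, 1, 3, 2, 7, 6
Ranks of variable 2: 3, 1, 6, 4, 5, 7, 8, 2
d = r₁ − r₂: 2, 7, -2, -3, -2, -5, -1, 4
d²: 4, 49, 4, 9, 4, 25, 1, 16; Σd² = 112
ρ = 1 − 6·112/(8·63) = 1 − 672/504 = -0.333

-0.333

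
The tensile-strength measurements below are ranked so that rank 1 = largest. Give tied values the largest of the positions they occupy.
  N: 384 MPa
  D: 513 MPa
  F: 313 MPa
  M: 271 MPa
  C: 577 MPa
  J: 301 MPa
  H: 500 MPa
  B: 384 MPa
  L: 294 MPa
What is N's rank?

Sorted (descending): 577, 513, 500, 384, 384, 313, 301, 294, 271
The 2 values of 384 occupy positions 4–5 → each gets rank 5.
N has value 384 MPa → rank 5.

5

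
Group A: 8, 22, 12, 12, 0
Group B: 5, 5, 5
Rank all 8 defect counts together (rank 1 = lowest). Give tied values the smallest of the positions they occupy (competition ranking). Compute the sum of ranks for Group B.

6

Sorted (ascending): 0, 5, 5, 5, 8, 12, 12, 22
The 3 values of 5 occupy positions 2–4 → each gets rank 2.
The 2 values of 12 occupy positions 6–7 → each gets rank 6.
Group B values → pooled ranks: 5→2, 5→2, 5→2
Rank sum = 2 + 2 + 2 = 6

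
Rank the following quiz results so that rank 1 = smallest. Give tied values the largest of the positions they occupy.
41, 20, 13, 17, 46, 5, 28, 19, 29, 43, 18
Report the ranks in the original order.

Sorted (ascending): 5, 13, 17, 18, 19, 20, 28, 29, 41, 43, 46
No ties — each value takes its position as its rank.

9, 6, 2, 3, 11, 1, 7, 5, 8, 10, 4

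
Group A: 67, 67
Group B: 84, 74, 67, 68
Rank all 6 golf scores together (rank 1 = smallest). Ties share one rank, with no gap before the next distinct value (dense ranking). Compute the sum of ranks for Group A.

2

Sorted (ascending): 67, 67, 67, 68, 74, 84
The 3 values of 67 share dense rank 1.
Remaining distinct values take the next consecutive integers.
Group A values → pooled ranks: 67→1, 67→1
Rank sum = 1 + 1 = 2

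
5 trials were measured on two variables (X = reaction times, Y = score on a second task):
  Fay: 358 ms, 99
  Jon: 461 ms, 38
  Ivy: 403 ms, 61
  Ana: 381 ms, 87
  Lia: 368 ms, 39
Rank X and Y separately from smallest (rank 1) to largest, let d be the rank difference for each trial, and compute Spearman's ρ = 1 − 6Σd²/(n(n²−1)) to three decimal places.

Ranks of variable 1: 1, 5, 4, 3, 2
Ranks of variable 2: 5, 1, 3, 4, 2
d = r₁ − r₂: -4, 4, 1, -1, 0
d²: 16, 16, 1, 1, 0; Σd² = 34
ρ = 1 − 6·34/(5·24) = 1 − 204/120 = -0.700

-0.700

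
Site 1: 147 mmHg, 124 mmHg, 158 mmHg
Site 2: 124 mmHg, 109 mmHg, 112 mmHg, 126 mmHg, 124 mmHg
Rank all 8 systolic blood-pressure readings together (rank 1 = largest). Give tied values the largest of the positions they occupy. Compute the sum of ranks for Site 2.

Sorted (descending): 158, 147, 126, 124, 124, 124, 112, 109
The 3 values of 124 occupy positions 4–6 → each gets rank 6.
Site 2 values → pooled ranks: 124→6, 109→8, 112→7, 126→3, 124→6
Rank sum = 6 + 8 + 7 + 3 + 6 = 30

30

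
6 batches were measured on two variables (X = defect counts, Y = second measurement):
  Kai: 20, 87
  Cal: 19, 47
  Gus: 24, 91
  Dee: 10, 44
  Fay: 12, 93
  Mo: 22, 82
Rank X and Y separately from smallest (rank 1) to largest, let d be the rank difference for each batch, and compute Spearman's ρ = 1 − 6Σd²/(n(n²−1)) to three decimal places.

0.371

Ranks of variable 1: 4, 3, 6, 1, 2, 5
Ranks of variable 2: 4, 2, 5, 1, 6, 3
d = r₁ − r₂: 0, 1, 1, 0, -4, 2
d²: 0, 1, 1, 0, 16, 4; Σd² = 22
ρ = 1 − 6·22/(6·35) = 1 − 132/210 = 0.371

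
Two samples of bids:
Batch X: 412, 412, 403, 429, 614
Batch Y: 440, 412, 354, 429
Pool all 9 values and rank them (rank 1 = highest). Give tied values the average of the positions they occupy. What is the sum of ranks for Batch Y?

20.5

Sorted (descending): 614, 440, 429, 429, 412, 412, 412, 403, 354
The 2 values of 429 occupy positions 3–4 → average rank (3+4)/2 = 3.5.
The 3 values of 412 occupy positions 5–7 → average rank 6.
Batch Y values → pooled ranks: 440→2, 412→6, 354→9, 429→3.5
Rank sum = 2 + 6 + 9 + 3.5 = 20.5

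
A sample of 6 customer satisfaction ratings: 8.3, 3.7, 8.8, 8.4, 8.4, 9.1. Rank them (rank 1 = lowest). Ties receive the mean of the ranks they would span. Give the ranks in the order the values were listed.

Sorted (ascending): 3.7, 8.3, 8.4, 8.4, 8.8, 9.1
The 2 values of 8.4 occupy positions 3–4 → average rank (3+4)/2 = 3.5.

2, 1, 5, 3.5, 3.5, 6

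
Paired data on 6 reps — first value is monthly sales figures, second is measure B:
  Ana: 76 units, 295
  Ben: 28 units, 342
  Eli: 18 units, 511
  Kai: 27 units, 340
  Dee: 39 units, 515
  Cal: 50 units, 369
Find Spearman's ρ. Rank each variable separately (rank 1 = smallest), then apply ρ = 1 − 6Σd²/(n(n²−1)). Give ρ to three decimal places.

-0.314

Ranks of variable 1: 6, 3, 1, 2, 4, 5
Ranks of variable 2: 1, 3, 5, 2, 6, 4
d = r₁ − r₂: 5, 0, -4, 0, -2, 1
d²: 25, 0, 16, 0, 4, 1; Σd² = 46
ρ = 1 − 6·46/(6·35) = 1 − 276/210 = -0.314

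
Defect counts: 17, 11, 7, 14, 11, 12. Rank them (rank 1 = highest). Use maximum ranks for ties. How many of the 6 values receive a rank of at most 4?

Sorted (descending): 17, 14, 12, 11, 11, 7
The 2 values of 11 occupy positions 4–5 → each gets rank 5.
Ranks ≤ 4: {1, 2, 3} → 3 values.

3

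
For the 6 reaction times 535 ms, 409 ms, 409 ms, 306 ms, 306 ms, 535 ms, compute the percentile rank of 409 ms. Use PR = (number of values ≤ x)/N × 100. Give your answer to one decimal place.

66.7

N = 6.
Strictly below 409: 2. Equal to 409: 2.
PR = 4/6 × 100 = 66.7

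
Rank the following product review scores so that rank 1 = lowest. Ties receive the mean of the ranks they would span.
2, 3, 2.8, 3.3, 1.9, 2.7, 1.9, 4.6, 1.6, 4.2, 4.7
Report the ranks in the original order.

Sorted (ascending): 1.6, 1.9, 1.9, 2, 2.7, 2.8, 3, 3.3, 4.2, 4.6, 4.7
The 2 values of 1.9 occupy positions 2–3 → average rank (2+3)/2 = 2.5.

4, 7, 6, 8, 2.5, 5, 2.5, 10, 1, 9, 11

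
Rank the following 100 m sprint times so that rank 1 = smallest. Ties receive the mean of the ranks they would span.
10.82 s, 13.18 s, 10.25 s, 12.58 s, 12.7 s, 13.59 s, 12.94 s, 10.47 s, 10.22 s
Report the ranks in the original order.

4, 8, 2, 5, 6, 9, 7, 3, 1

Sorted (ascending): 10.22, 10.25, 10.47, 10.82, 12.58, 12.7, 12.94, 13.18, 13.59
No ties — each value takes its position as its rank.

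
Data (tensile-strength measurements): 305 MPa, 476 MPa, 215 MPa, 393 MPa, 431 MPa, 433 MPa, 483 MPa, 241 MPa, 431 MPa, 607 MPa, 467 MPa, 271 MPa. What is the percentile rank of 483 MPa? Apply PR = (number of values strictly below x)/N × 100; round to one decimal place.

N = 12.
Strictly below 483: 10. Equal to 483: 1.
PR = 10/12 × 100 = 83.3

83.3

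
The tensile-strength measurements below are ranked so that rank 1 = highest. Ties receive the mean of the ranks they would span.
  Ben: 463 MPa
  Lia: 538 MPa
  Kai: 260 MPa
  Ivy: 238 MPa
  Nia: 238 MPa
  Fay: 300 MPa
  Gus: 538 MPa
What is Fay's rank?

Sorted (descending): 538, 538, 463, 300, 260, 238, 238
The 2 values of 538 occupy positions 1–2 → average rank (1+2)/2 = 1.5.
The 2 values of 238 occupy positions 6–7 → average rank (6+7)/2 = 6.5.
Fay has value 300 MPa → rank 4.

4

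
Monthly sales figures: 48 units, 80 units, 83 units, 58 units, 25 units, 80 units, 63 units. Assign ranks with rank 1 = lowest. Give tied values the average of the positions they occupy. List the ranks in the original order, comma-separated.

2, 5.5, 7, 3, 1, 5.5, 4

Sorted (ascending): 25, 48, 58, 63, 80, 80, 83
The 2 values of 80 occupy positions 5–6 → average rank (5+6)/2 = 5.5.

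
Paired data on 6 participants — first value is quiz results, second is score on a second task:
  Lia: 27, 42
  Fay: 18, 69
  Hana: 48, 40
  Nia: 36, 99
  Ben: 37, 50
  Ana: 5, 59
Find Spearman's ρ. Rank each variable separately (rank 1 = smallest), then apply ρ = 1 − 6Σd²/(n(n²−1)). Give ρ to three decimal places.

-0.486

Ranks of variable 1: 3, 2, 6, 4, 5, 1
Ranks of variable 2: 2, 5, 1, 6, 3, 4
d = r₁ − r₂: 1, -3, 5, -2, 2, -3
d²: 1, 9, 25, 4, 4, 9; Σd² = 52
ρ = 1 − 6·52/(6·35) = 1 − 312/210 = -0.486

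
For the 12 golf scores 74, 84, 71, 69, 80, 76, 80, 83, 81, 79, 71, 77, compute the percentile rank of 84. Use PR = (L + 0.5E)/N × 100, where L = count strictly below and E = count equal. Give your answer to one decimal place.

N = 12.
Strictly below 84: 11. Equal to 84: 1.
PR = (11 + 0.5·1)/12 × 100 = 95.8

95.8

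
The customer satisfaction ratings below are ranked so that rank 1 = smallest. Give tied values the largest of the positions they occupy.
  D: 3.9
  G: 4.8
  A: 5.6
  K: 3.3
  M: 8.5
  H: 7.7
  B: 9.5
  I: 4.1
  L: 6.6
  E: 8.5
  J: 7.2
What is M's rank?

10

Sorted (ascending): 3.3, 3.9, 4.1, 4.8, 5.6, 6.6, 7.2, 7.7, 8.5, 8.5, 9.5
The 2 values of 8.5 occupy positions 9–10 → each gets rank 10.
M has value 8.5 → rank 10.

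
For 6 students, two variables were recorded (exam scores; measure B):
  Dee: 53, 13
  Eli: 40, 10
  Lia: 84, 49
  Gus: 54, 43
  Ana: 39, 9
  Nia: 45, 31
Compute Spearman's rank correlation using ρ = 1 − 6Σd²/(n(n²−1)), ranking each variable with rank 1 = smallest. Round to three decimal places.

Ranks of variable 1: 4, 2, 6, 5, 1, 3
Ranks of variable 2: 3, 2, 6, 5, 1, 4
d = r₁ − r₂: 1, 0, 0, 0, 0, -1
d²: 1, 0, 0, 0, 0, 1; Σd² = 2
ρ = 1 − 6·2/(6·35) = 1 − 12/210 = 0.943

0.943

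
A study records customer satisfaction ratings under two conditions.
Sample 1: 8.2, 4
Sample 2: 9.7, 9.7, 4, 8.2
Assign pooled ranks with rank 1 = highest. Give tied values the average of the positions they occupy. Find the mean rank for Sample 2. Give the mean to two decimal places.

Sorted (descending): 9.7, 9.7, 8.2, 8.2, 4, 4
The 2 values of 9.7 occupy positions 1–2 → average rank (1+2)/2 = 1.5.
The 2 values of 8.2 occupy positions 3–4 → average rank (3+4)/2 = 3.5.
The 2 values of 4 occupy positions 5–6 → average rank (5+6)/2 = 5.5.
Sample 2 values → pooled ranks: 9.7→1.5, 9.7→1.5, 4→5.5, 8.2→3.5
Mean rank = (1.5 + 1.5 + 5.5 + 3.5) / 4 = 3.00

3.00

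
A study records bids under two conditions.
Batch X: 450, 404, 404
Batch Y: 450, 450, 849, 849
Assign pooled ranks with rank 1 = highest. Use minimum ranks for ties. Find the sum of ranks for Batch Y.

Sorted (descending): 849, 849, 450, 450, 450, 404, 404
The 2 values of 849 occupy positions 1–2 → each gets rank 1.
The 3 values of 450 occupy positions 3–5 → each gets rank 3.
The 2 values of 404 occupy positions 6–7 → each gets rank 6.
Batch Y values → pooled ranks: 450→3, 450→3, 849→1, 849→1
Rank sum = 3 + 3 + 1 + 1 = 8

8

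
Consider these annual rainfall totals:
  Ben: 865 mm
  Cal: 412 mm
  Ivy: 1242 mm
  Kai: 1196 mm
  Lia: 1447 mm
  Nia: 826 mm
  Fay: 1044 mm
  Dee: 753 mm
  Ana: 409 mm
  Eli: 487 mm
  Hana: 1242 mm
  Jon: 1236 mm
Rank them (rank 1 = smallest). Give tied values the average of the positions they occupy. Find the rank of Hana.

10.5

Sorted (ascending): 409, 412, 487, 753, 826, 865, 1044, 1196, 1236, 1242, 1242, 1447
The 2 values of 1242 occupy positions 10–11 → average rank (10+11)/2 = 10.5.
Hana has value 1242 mm → rank 10.5.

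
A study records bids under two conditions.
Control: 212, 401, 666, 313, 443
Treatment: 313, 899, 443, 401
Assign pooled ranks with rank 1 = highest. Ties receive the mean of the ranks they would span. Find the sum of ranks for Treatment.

Sorted (descending): 899, 666, 443, 443, 401, 401, 313, 313, 212
The 2 values of 443 occupy positions 3–4 → average rank (3+4)/2 = 3.5.
The 2 values of 401 occupy positions 5–6 → average rank (5+6)/2 = 5.5.
The 2 values of 313 occupy positions 7–8 → average rank (7+8)/2 = 7.5.
Treatment values → pooled ranks: 313→7.5, 899→1, 443→3.5, 401→5.5
Rank sum = 7.5 + 1 + 3.5 + 5.5 = 17.5

17.5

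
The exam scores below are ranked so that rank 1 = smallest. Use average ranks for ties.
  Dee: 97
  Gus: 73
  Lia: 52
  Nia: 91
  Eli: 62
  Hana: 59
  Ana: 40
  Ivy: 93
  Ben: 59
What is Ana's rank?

Sorted (ascending): 40, 52, 59, 59, 62, 73, 91, 93, 97
The 2 values of 59 occupy positions 3–4 → average rank (3+4)/2 = 3.5.
Ana has value 40 → rank 1.

1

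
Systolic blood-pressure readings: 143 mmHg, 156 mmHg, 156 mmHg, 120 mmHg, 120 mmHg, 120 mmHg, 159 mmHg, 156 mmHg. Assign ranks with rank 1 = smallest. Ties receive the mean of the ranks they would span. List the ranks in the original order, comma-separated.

Sorted (ascending): 120, 120, 120, 143, 156, 156, 156, 159
The 3 values of 120 occupy positions 1–3 → average rank 2.
The 3 values of 156 occupy positions 5–7 → average rank 6.

4, 6, 6, 2, 2, 2, 8, 6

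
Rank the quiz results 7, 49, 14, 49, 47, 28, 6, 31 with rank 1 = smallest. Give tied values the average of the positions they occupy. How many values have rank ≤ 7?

6

Sorted (ascending): 6, 7, 14, 28, 31, 47, 49, 49
The 2 values of 49 occupy positions 7–8 → average rank (7+8)/2 = 7.5.
Ranks ≤ 7: {1, 2, 3, 4, 5, 6} → 6 values.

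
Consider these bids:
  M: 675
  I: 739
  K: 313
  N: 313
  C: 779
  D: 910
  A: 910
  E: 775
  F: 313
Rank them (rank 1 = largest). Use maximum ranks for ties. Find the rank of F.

9

Sorted (descending): 910, 910, 779, 775, 739, 675, 313, 313, 313
The 2 values of 910 occupy positions 1–2 → each gets rank 2.
The 3 values of 313 occupy positions 7–9 → each gets rank 9.
F has value 313 → rank 9.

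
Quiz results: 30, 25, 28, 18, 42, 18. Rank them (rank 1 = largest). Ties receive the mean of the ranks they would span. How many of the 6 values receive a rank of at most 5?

Sorted (descending): 42, 30, 28, 25, 18, 18
The 2 values of 18 occupy positions 5–6 → average rank (5+6)/2 = 5.5.
Ranks ≤ 5: {1, 2, 3, 4} → 4 values.

4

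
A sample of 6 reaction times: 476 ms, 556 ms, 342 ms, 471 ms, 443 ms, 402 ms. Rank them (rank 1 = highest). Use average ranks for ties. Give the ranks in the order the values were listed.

Sorted (descending): 556, 476, 471, 443, 402, 342
No ties — each value takes its position as its rank.

2, 1, 6, 3, 4, 5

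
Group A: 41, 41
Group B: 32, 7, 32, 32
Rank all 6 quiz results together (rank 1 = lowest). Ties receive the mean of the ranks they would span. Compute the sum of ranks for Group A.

Sorted (ascending): 7, 32, 32, 32, 41, 41
The 3 values of 32 occupy positions 2–4 → average rank 3.
The 2 values of 41 occupy positions 5–6 → average rank (5+6)/2 = 5.5.
Group A values → pooled ranks: 41→5.5, 41→5.5
Rank sum = 5.5 + 5.5 = 11

11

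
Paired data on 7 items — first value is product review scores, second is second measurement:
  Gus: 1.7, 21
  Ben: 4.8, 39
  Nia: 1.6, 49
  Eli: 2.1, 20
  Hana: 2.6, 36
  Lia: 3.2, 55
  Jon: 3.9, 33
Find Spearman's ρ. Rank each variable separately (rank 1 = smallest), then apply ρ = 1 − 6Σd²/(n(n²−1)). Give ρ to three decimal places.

0.179

Ranks of variable 1: 2, 7, 1, 3, 4, 5, 6
Ranks of variable 2: 2, 5, 6, 1, 4, 7, 3
d = r₁ − r₂: 0, 2, -5, 2, 0, -2, 3
d²: 0, 4, 25, 4, 0, 4, 9; Σd² = 46
ρ = 1 − 6·46/(7·48) = 1 − 276/336 = 0.179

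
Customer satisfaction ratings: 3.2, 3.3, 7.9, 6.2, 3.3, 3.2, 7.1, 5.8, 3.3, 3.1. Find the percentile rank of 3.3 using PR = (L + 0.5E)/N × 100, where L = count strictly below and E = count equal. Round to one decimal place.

45.0

N = 10.
Strictly below 3.3: 3. Equal to 3.3: 3.
PR = (3 + 0.5·3)/10 × 100 = 45.0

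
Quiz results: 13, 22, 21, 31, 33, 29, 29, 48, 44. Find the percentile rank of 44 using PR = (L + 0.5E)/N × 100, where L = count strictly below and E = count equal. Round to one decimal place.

83.3

N = 9.
Strictly below 44: 7. Equal to 44: 1.
PR = (7 + 0.5·1)/9 × 100 = 83.3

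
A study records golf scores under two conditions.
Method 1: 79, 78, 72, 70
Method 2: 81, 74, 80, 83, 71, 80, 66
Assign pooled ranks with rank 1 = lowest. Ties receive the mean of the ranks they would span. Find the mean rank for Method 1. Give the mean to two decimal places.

Sorted (ascending): 66, 70, 71, 72, 74, 78, 79, 80, 80, 81, 83
The 2 values of 80 occupy positions 8–9 → average rank (8+9)/2 = 8.5.
Method 1 values → pooled ranks: 79→7, 78→6, 72→4, 70→2
Mean rank = (7 + 6 + 4 + 2) / 4 = 4.75

4.75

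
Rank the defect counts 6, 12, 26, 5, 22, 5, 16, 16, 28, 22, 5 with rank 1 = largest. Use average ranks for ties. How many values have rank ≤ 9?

Sorted (descending): 28, 26, 22, 22, 16, 16, 12, 6, 5, 5, 5
The 2 values of 22 occupy positions 3–4 → average rank (3+4)/2 = 3.5.
The 2 values of 16 occupy positions 5–6 → average rank (5+6)/2 = 5.5.
The 3 values of 5 occupy positions 9–11 → average rank 10.
Ranks ≤ 9: {1, 2, 3.5, 3.5, 5.5, 5.5, 7, 8} → 8 values.

8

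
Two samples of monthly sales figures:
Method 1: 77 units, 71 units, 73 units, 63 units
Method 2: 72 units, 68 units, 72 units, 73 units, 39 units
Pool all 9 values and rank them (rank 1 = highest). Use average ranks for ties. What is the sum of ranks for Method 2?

27.5

Sorted (descending): 77, 73, 73, 72, 72, 71, 68, 63, 39
The 2 values of 73 occupy positions 2–3 → average rank (2+3)/2 = 2.5.
The 2 values of 72 occupy positions 4–5 → average rank (4+5)/2 = 4.5.
Method 2 values → pooled ranks: 72→4.5, 68→7, 72→4.5, 73→2.5, 39→9
Rank sum = 4.5 + 7 + 4.5 + 2.5 + 9 = 27.5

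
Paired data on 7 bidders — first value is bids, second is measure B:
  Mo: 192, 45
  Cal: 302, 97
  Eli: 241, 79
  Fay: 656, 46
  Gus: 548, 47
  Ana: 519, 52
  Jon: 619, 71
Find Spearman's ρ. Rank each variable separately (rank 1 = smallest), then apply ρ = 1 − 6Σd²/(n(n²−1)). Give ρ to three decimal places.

Ranks of variable 1: 1, 3, 2, 7, 5, 4, 6
Ranks of variable 2: 1, 7, 6, 2, 3, 4, 5
d = r₁ − r₂: 0, -4, -4, 5, 2, 0, 1
d²: 0, 16, 16, 25, 4, 0, 1; Σd² = 62
ρ = 1 − 6·62/(7·48) = 1 − 372/336 = -0.107

-0.107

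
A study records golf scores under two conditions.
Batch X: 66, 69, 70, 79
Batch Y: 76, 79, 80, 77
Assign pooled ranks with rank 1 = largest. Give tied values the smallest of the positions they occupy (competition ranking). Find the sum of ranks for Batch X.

23

Sorted (descending): 80, 79, 79, 77, 76, 70, 69, 66
The 2 values of 79 occupy positions 2–3 → each gets rank 2.
Batch X values → pooled ranks: 66→8, 69→7, 70→6, 79→2
Rank sum = 8 + 7 + 6 + 2 = 23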